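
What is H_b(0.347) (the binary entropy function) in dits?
0.2804 dits

The binary entropy function is:
H(p) = -p log(p) - (1-p) log(1-p)

H(0.347) = -0.347 × log_10(0.347) - 0.653 × log_10(0.653)
H(0.347) = 0.2804 dits

Note: Binary entropy is maximized at p=0.5 (H=1 bit) and minimized at p=0 or p=1 (H=0).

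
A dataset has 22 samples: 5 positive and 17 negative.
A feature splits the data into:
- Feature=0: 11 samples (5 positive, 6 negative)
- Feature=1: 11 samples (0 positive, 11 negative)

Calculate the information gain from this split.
0.2762 bits

Information Gain = H(Y) - H(Y|Feature)

Before split:
P(positive) = 5/22 = 0.2273
H(Y) = 0.7732 bits

After split:
Feature=0: H = 0.9940 bits (weight = 11/22)
Feature=1: H = 0.0000 bits (weight = 11/22)
H(Y|Feature) = (11/22)×0.9940 + (11/22)×0.0000 = 0.4970 bits

Information Gain = 0.7732 - 0.4970 = 0.2762 bits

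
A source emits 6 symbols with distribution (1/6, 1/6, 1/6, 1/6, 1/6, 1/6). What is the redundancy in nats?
0.0000 nats

Redundancy measures how far a source is from maximum entropy:
R = H_max - H(X)

Maximum entropy for 6 symbols: H_max = log_e(6) = 1.7918 nats
Actual entropy: H(X) = 1.7918 nats
Redundancy: R = 1.7918 - 1.7918 = 0.0000 nats

This redundancy represents potential for compression: the source could be compressed by 0.0000 nats per symbol.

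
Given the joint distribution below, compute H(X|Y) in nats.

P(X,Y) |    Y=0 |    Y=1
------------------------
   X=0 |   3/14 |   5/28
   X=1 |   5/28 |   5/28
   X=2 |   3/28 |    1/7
1.0772 nats

Using the chain rule: H(X|Y) = H(X,Y) - H(Y)

First, compute H(X,Y) = 1.7703 nats

Marginal P(Y) = (1/2, 1/2)
H(Y) = 0.6931 nats

H(X|Y) = H(X,Y) - H(Y) = 1.7703 - 0.6931 = 1.0772 nats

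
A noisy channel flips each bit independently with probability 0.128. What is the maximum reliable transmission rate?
0.4481 bits

For a binary symmetric channel (BSC) with error probability p:
Capacity C = 1 - H(p) bits per symbol

where H(p) = -p log₂(p) - (1-p) log₂(1-p) is the binary entropy function.

H(0.128) = 0.5519 bits
C = 1 - 0.5519 = 0.4481 bits per symbol

This means we can reliably transmit up to 0.4481 bits of information per channel use.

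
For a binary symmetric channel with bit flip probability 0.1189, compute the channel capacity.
0.4738 bits

For a binary symmetric channel (BSC) with error probability p:
Capacity C = 1 - H(p) bits per symbol

where H(p) = -p log₂(p) - (1-p) log₂(1-p) is the binary entropy function.

H(0.1189) = 0.5262 bits
C = 1 - 0.5262 = 0.4738 bits per symbol

This means we can reliably transmit up to 0.4738 bits of information per channel use.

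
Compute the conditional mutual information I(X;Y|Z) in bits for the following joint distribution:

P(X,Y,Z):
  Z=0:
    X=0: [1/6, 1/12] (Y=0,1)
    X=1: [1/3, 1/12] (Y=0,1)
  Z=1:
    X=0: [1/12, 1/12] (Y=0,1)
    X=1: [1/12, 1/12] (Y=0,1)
0.0105 bits

Conditional mutual information: I(X;Y|Z) = H(X|Z) + H(Y|Z) - H(X,Y|Z)

H(Z) = 0.9183
H(X,Z) = 1.8879 → H(X|Z) = 0.9696
H(Y,Z) = 1.7925 → H(Y|Z) = 0.8742
H(X,Y,Z) = 2.7516 → H(X,Y|Z) = 1.8333

I(X;Y|Z) = 0.9696 + 0.8742 - 1.8333 = 0.0105 bits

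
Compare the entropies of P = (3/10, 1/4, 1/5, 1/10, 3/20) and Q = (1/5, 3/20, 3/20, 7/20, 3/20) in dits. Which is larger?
P

Computing entropies in dits:
H(P) = 0.6708
H(Q) = 0.6701

Distribution P has higher entropy.

Intuition: The distribution closer to uniform (more spread out) has higher entropy.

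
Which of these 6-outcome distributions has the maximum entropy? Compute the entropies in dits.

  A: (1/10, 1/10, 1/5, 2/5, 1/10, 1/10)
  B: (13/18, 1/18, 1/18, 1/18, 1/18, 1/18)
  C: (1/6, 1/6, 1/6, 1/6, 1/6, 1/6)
C

For a discrete distribution over n outcomes, entropy is maximized by the uniform distribution.

Computing entropies:
H(A) = 0.6990 dits
H(B) = 0.4508 dits
H(C) = 0.7782 dits

The uniform distribution (where all probabilities equal 1/6) achieves the maximum entropy of log_10(6) = 0.7782 dits.

Distribution C has the highest entropy.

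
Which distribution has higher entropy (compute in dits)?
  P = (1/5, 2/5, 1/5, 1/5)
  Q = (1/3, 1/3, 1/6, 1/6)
P

Computing entropies in dits:
H(P) = 0.5786
H(Q) = 0.5775

Distribution P has higher entropy.

Intuition: The distribution closer to uniform (more spread out) has higher entropy.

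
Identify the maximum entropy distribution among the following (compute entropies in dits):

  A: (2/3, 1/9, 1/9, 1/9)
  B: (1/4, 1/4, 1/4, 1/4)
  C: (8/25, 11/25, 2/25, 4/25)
B

For a discrete distribution over n outcomes, entropy is maximized by the uniform distribution.

Computing entropies:
H(A) = 0.4355 dits
H(B) = 0.6021 dits
H(C) = 0.5303 dits

The uniform distribution (where all probabilities equal 1/4) achieves the maximum entropy of log_10(4) = 0.6021 dits.

Distribution B has the highest entropy.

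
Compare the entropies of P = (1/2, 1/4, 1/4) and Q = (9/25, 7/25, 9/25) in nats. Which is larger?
Q

Computing entropies in nats:
H(P) = 1.0397
H(Q) = 1.0920

Distribution Q has higher entropy.

Intuition: The distribution closer to uniform (more spread out) has higher entropy.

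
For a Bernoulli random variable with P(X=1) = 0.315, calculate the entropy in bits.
0.8989 bits

The binary entropy function is:
H(p) = -p log(p) - (1-p) log(1-p)

H(0.315) = -0.315 × log_2(0.315) - 0.685 × log_2(0.685)
H(0.315) = 0.8989 bits

Note: Binary entropy is maximized at p=0.5 (H=1 bit) and minimized at p=0 or p=1 (H=0).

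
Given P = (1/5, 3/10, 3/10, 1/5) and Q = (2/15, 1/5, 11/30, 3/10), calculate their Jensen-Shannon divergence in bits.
0.0218 bits

Jensen-Shannon divergence is:
JSD(P||Q) = 0.5 × D_KL(P||M) + 0.5 × D_KL(Q||M)
where M = 0.5 × (P + Q) is the mixture distribution.

M = 0.5 × (1/5, 3/10, 3/10, 1/5) + 0.5 × (2/15, 1/5, 11/30, 3/10) = (1/6, 1/4, 1/3, 1/4)

D_KL(P||M) = 0.0215 bits
D_KL(Q||M) = 0.0220 bits

JSD(P||Q) = 0.5 × 0.0215 + 0.5 × 0.0220 = 0.0218 bits

Unlike KL divergence, JSD is symmetric and bounded: 0 ≤ JSD ≤ log(2).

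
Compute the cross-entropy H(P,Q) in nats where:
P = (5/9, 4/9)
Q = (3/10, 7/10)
0.8274 nats

Cross-entropy: H(P,Q) = -Σ p(x) log q(x)

Alternatively: H(P,Q) = H(P) + D_KL(P||Q)
H(P) = 0.6870 nats
D_KL(P||Q) = 0.1404 nats

H(P,Q) = 0.6870 + 0.1404 = 0.8274 nats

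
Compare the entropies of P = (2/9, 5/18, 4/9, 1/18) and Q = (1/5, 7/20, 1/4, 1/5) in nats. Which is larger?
Q

Computing entropies in nats:
H(P) = 1.2110
H(Q) = 1.3578

Distribution Q has higher entropy.

Intuition: The distribution closer to uniform (more spread out) has higher entropy.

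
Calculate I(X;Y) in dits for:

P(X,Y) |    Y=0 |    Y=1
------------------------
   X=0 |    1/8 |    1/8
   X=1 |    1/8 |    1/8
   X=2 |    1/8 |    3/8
0.0147 dits

Mutual information: I(X;Y) = H(X) + H(Y) - H(X,Y)

Marginals:
P(X) = (1/4, 1/4, 1/2), H(X) = 0.4515 dits
P(Y) = (3/8, 5/8), H(Y) = 0.2873 dits

Joint entropy: H(X,Y) = 0.7242 dits

I(X;Y) = 0.4515 + 0.2873 - 0.7242 = 0.0147 dits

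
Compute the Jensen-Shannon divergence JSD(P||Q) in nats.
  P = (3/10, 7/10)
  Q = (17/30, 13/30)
0.0367 nats

Jensen-Shannon divergence is:
JSD(P||Q) = 0.5 × D_KL(P||M) + 0.5 × D_KL(Q||M)
where M = 0.5 × (P + Q) is the mixture distribution.

M = 0.5 × (3/10, 7/10) + 0.5 × (17/30, 13/30) = (13/30, 17/30)

D_KL(P||M) = 0.0376 nats
D_KL(Q||M) = 0.0358 nats

JSD(P||Q) = 0.5 × 0.0376 + 0.5 × 0.0358 = 0.0367 nats

Unlike KL divergence, JSD is symmetric and bounded: 0 ≤ JSD ≤ log(2).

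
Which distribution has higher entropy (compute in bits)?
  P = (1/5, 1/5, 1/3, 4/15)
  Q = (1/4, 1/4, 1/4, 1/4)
Q

Computing entropies in bits:
H(P) = 1.9656
H(Q) = 2.0000

Distribution Q has higher entropy.

Intuition: The distribution closer to uniform (more spread out) has higher entropy.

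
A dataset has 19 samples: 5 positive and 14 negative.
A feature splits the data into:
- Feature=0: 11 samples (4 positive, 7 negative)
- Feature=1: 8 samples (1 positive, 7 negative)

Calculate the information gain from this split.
0.0551 bits

Information Gain = H(Y) - H(Y|Feature)

Before split:
P(positive) = 5/19 = 0.2632
H(Y) = 0.8315 bits

After split:
Feature=0: H = 0.9457 bits (weight = 11/19)
Feature=1: H = 0.5436 bits (weight = 8/19)
H(Y|Feature) = (11/19)×0.9457 + (8/19)×0.5436 = 0.7764 bits

Information Gain = 0.8315 - 0.7764 = 0.0551 bits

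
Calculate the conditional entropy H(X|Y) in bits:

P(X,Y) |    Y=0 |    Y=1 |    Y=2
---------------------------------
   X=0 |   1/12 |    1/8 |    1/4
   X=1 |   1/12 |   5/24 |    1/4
0.9848 bits

Using the chain rule: H(X|Y) = H(X,Y) - H(Y)

First, compute H(X,Y) = 2.4440 bits

Marginal P(Y) = (1/6, 1/3, 1/2)
H(Y) = 1.4591 bits

H(X|Y) = H(X,Y) - H(Y) = 2.4440 - 1.4591 = 0.9848 bits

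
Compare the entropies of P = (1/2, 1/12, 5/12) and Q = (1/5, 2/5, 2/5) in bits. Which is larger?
Q

Computing entropies in bits:
H(P) = 1.3250
H(Q) = 1.5219

Distribution Q has higher entropy.

Intuition: The distribution closer to uniform (more spread out) has higher entropy.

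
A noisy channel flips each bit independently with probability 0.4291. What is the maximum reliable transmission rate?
0.0146 bits

For a binary symmetric channel (BSC) with error probability p:
Capacity C = 1 - H(p) bits per symbol

where H(p) = -p log₂(p) - (1-p) log₂(1-p) is the binary entropy function.

H(0.4291) = 0.9854 bits
C = 1 - 0.9854 = 0.0146 bits per symbol

This means we can reliably transmit up to 0.0146 bits of information per channel use.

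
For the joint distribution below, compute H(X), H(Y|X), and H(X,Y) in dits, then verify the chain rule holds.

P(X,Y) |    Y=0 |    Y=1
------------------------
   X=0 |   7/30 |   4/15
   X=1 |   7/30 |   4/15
H(X,Y) = 0.6011, H(X) = 0.3010, H(Y|X) = 0.3001 (all in dits)

Chain rule: H(X,Y) = H(X) + H(Y|X)

Left side — joint entropy directly:
H(X,Y) = -Σ p(x,y) log p(x,y) = 0.6011 dits

Right side — compute H(Y|X) from the conditional distributions:
P(X) = (1/2, 1/2), so H(X) = 0.3010 dits
H(Y|X) = Σ_x P(X=x) · H(Y|X=x):
  P(Y|X=0) = (7/15, 8/15), H(Y|X=0) = 0.3001, weight P(X=0) = 1/2
  P(Y|X=1) = (7/15, 8/15), H(Y|X=1) = 0.3001, weight P(X=1) = 1/2
H(Y|X) = 0.3001 dits

H(X) + H(Y|X) = 0.3010 + 0.3001 = 0.6011 dits

Both sides equal 0.6011 dits. ✓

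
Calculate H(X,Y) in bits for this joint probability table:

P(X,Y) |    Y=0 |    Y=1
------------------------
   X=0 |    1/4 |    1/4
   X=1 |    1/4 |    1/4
2.0000 bits

Joint entropy is H(X,Y) = -Σ_{x,y} p(x,y) log p(x,y).

Summing over all non-zero entries:
H(X,Y) = -[1/4·log_2(1/4) + 1/4·log_2(1/4) + 1/4·log_2(1/4) + 1/4·log_2(1/4)]
H(X,Y) = 2.0000 bits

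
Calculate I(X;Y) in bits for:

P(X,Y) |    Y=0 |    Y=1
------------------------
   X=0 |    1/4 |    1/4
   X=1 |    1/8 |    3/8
0.0488 bits

Mutual information: I(X;Y) = H(X) + H(Y) - H(X,Y)

Marginals:
P(X) = (1/2, 1/2), H(X) = 1.0000 bits
P(Y) = (3/8, 5/8), H(Y) = 0.9544 bits

Joint entropy: H(X,Y) = 1.9056 bits

I(X;Y) = 1.0000 + 0.9544 - 1.9056 = 0.0488 bits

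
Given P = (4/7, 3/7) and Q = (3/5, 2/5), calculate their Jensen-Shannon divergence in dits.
0.0002 dits

Jensen-Shannon divergence is:
JSD(P||Q) = 0.5 × D_KL(P||M) + 0.5 × D_KL(Q||M)
where M = 0.5 × (P + Q) is the mixture distribution.

M = 0.5 × (4/7, 3/7) + 0.5 × (3/5, 2/5) = (0.585714, 0.414286)

D_KL(P||M) = 0.0002 dits
D_KL(Q||M) = 0.0002 dits

JSD(P||Q) = 0.5 × 0.0002 + 0.5 × 0.0002 = 0.0002 dits

Unlike KL divergence, JSD is symmetric and bounded: 0 ≤ JSD ≤ log(2).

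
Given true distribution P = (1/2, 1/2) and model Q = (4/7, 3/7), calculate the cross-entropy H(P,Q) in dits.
0.3055 dits

Cross-entropy: H(P,Q) = -Σ p(x) log q(x)

Alternatively: H(P,Q) = H(P) + D_KL(P||Q)
H(P) = 0.3010 dits
D_KL(P||Q) = 0.0045 dits

H(P,Q) = 0.3010 + 0.0045 = 0.3055 dits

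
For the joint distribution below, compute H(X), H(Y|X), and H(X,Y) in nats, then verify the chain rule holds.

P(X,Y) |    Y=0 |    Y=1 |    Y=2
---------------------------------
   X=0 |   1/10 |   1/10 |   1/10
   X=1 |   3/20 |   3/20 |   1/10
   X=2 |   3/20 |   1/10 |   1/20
H(X,Y) = 2.1548, H(X) = 1.0889, H(Y|X) = 1.0659 (all in nats)

Chain rule: H(X,Y) = H(X) + H(Y|X)

Left side — joint entropy directly:
H(X,Y) = -Σ p(x,y) log p(x,y) = 2.1548 nats

Right side — compute H(Y|X) from the conditional distributions:
P(X) = (3/10, 2/5, 3/10), so H(X) = 1.0889 nats
H(Y|X) = Σ_x P(X=x) · H(Y|X=x):
  P(Y|X=0) = (1/3, 1/3, 1/3), H(Y|X=0) = 1.0986, weight P(X=0) = 3/10
  P(Y|X=1) = (3/8, 3/8, 1/4), H(Y|X=1) = 1.0822, weight P(X=1) = 2/5
  P(Y|X=2) = (1/2, 1/3, 1/6), H(Y|X=2) = 1.0114, weight P(X=2) = 3/10
H(Y|X) = 1.0659 nats

H(X) + H(Y|X) = 1.0889 + 1.0659 = 2.1548 nats

Both sides equal 2.1548 nats. ✓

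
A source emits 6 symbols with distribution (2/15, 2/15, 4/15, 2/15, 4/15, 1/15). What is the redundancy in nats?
0.1003 nats

Redundancy measures how far a source is from maximum entropy:
R = H_max - H(X)

Maximum entropy for 6 symbols: H_max = log_e(6) = 1.7918 nats
Actual entropy: H(X) = 1.6914 nats
Redundancy: R = 1.7918 - 1.6914 = 0.1003 nats

This redundancy represents potential for compression: the source could be compressed by 0.1003 nats per symbol.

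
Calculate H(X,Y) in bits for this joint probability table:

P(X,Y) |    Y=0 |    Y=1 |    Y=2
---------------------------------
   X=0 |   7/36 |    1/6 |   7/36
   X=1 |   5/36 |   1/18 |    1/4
2.4768 bits

Joint entropy is H(X,Y) = -Σ_{x,y} p(x,y) log p(x,y).

Summing over all non-zero entries:
H(X,Y) = -[7/36·log_2(7/36) + 1/6·log_2(1/6) + 7/36·log_2(7/36) + 5/36·log_2(5/36) + 1/18·log_2(1/18) + 1/4·log_2(1/4)]
H(X,Y) = 2.4768 bits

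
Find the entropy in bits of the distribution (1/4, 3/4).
0.8113 bits

Shannon entropy is H(X) = -Σ p(x) log p(x).

For P = (1/4, 3/4):
H = -1/4 × log_2(1/4) -3/4 × log_2(3/4)
H = 0.8113 bits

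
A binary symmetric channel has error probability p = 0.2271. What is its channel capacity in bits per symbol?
0.2271 bits

For a binary symmetric channel (BSC) with error probability p:
Capacity C = 1 - H(p) bits per symbol

where H(p) = -p log₂(p) - (1-p) log₂(1-p) is the binary entropy function.

H(0.2271) = 0.7729 bits
C = 1 - 0.7729 = 0.2271 bits per symbol

This means we can reliably transmit up to 0.2271 bits of information per channel use.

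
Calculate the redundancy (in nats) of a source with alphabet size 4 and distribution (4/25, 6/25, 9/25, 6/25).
0.0403 nats

Redundancy measures how far a source is from maximum entropy:
R = H_max - H(X)

Maximum entropy for 4 symbols: H_max = log_e(4) = 1.3863 nats
Actual entropy: H(X) = 1.3460 nats
Redundancy: R = 1.3863 - 1.3460 = 0.0403 nats

This redundancy represents potential for compression: the source could be compressed by 0.0403 nats per symbol.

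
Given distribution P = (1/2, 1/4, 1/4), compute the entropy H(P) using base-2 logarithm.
1.5000 bits

Shannon entropy is H(X) = -Σ p(x) log p(x).

For P = (1/2, 1/4, 1/4):
H = -1/2 × log_2(1/2) -1/4 × log_2(1/4) -1/4 × log_2(1/4)
H = 1.5000 bits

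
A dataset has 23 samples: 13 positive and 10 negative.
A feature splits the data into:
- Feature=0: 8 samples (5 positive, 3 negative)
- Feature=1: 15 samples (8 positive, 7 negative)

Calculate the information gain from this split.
0.0056 bits

Information Gain = H(Y) - H(Y|Feature)

Before split:
P(positive) = 13/23 = 0.5652
H(Y) = 0.9877 bits

After split:
Feature=0: H = 0.9544 bits (weight = 8/23)
Feature=1: H = 0.9968 bits (weight = 15/23)
H(Y|Feature) = (8/23)×0.9544 + (15/23)×0.9968 = 0.9821 bits

Information Gain = 0.9877 - 0.9821 = 0.0056 bits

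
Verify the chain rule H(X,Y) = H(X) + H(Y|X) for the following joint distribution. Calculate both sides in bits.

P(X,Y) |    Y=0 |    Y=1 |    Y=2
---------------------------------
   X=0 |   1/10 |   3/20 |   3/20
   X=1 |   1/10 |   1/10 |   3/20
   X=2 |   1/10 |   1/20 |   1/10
H(X,Y) = 3.1087, H(X) = 1.5589, H(Y|X) = 1.5498 (all in bits)

Chain rule: H(X,Y) = H(X) + H(Y|X)

Left side — joint entropy directly:
H(X,Y) = -Σ p(x,y) log p(x,y) = 3.1087 bits

Right side — compute H(Y|X) from the conditional distributions:
P(X) = (2/5, 7/20, 1/4), so H(X) = 1.5589 bits
H(Y|X) = Σ_x P(X=x) · H(Y|X=x):
  P(Y|X=0) = (1/4, 3/8, 3/8), H(Y|X=0) = 1.5613, weight P(X=0) = 2/5
  P(Y|X=1) = (2/7, 2/7, 3/7), H(Y|X=1) = 1.5567, weight P(X=1) = 7/20
  P(Y|X=2) = (2/5, 1/5, 2/5), H(Y|X=2) = 1.5219, weight P(X=2) = 1/4
H(Y|X) = 1.5498 bits

H(X) + H(Y|X) = 1.5589 + 1.5498 = 3.1087 bits

Both sides equal 3.1087 bits. ✓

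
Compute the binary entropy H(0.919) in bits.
0.4057 bits

The binary entropy function is:
H(p) = -p log(p) - (1-p) log(1-p)

H(0.919) = -0.919 × log_2(0.919) - 0.081 × log_2(0.081)
H(0.919) = 0.4057 bits

Note: Binary entropy is maximized at p=0.5 (H=1 bit) and minimized at p=0 or p=1 (H=0).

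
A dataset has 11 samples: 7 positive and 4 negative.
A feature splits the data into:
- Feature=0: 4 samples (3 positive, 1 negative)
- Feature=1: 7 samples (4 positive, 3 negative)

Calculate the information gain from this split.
0.0237 bits

Information Gain = H(Y) - H(Y|Feature)

Before split:
P(positive) = 7/11 = 0.6364
H(Y) = 0.9457 bits

After split:
Feature=0: H = 0.8113 bits (weight = 4/11)
Feature=1: H = 0.9852 bits (weight = 7/11)
H(Y|Feature) = (4/11)×0.8113 + (7/11)×0.9852 = 0.9220 bits

Information Gain = 0.9457 - 0.9220 = 0.0237 bits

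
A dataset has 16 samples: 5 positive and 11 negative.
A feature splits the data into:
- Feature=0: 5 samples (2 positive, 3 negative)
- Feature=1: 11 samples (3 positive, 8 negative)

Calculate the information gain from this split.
0.0114 bits

Information Gain = H(Y) - H(Y|Feature)

Before split:
P(positive) = 5/16 = 0.3125
H(Y) = 0.8960 bits

After split:
Feature=0: H = 0.9710 bits (weight = 5/16)
Feature=1: H = 0.8454 bits (weight = 11/16)
H(Y|Feature) = (5/16)×0.9710 + (11/16)×0.8454 = 0.8846 bits

Information Gain = 0.8960 - 0.8846 = 0.0114 bits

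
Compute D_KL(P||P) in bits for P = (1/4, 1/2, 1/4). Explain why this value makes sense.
0.0000 bits

KL divergence satisfies the Gibbs inequality: D_KL(P||Q) ≥ 0 for all distributions P, Q.

D_KL(P||Q) = Σ p(x) log(p(x)/q(x))
Each term is p(x) × log_2(p(x)/p(x)) = p(x) × log_2(1) = 0, so the sum is 0.
D_KL(P||Q) = 0.0000 bits

When P = Q, the KL divergence is exactly 0, as there is no 'divergence' between identical distributions.

This non-negativity is a fundamental property: relative entropy cannot be negative because it measures how different Q is from P.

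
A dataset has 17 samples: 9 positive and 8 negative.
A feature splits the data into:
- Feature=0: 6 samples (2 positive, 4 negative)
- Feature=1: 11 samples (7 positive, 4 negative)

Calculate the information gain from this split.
0.0615 bits

Information Gain = H(Y) - H(Y|Feature)

Before split:
P(positive) = 9/17 = 0.5294
H(Y) = 0.9975 bits

After split:
Feature=0: H = 0.9183 bits (weight = 6/17)
Feature=1: H = 0.9457 bits (weight = 11/17)
H(Y|Feature) = (6/17)×0.9183 + (11/17)×0.9457 = 0.9360 bits

Information Gain = 0.9975 - 0.9360 = 0.0615 bits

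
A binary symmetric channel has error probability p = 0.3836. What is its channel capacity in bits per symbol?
0.0395 bits

For a binary symmetric channel (BSC) with error probability p:
Capacity C = 1 - H(p) bits per symbol

where H(p) = -p log₂(p) - (1-p) log₂(1-p) is the binary entropy function.

H(0.3836) = 0.9605 bits
C = 1 - 0.9605 = 0.0395 bits per symbol

This means we can reliably transmit up to 0.0395 bits of information per channel use.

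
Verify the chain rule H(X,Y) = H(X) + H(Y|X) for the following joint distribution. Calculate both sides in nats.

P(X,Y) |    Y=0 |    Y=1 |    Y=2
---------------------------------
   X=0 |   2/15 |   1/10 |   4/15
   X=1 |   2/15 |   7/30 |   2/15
H(X,Y) = 1.7283, H(X) = 0.6931, H(Y|X) = 1.0351 (all in nats)

Chain rule: H(X,Y) = H(X) + H(Y|X)

Left side — joint entropy directly:
H(X,Y) = -Σ p(x,y) log p(x,y) = 1.7283 nats

Right side — compute H(Y|X) from the conditional distributions:
P(X) = (1/2, 1/2), so H(X) = 0.6931 nats
H(Y|X) = Σ_x P(X=x) · H(Y|X=x):
  P(Y|X=0) = (4/15, 1/5, 8/15), H(Y|X=0) = 1.0096, weight P(X=0) = 1/2
  P(Y|X=1) = (4/15, 7/15, 4/15), H(Y|X=1) = 1.0606, weight P(X=1) = 1/2
H(Y|X) = 1.0351 nats

H(X) + H(Y|X) = 0.6931 + 1.0351 = 1.7283 nats

Both sides equal 1.7283 nats. ✓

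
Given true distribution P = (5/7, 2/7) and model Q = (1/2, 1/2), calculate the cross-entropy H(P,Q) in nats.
0.6931 nats

Cross-entropy: H(P,Q) = -Σ p(x) log q(x)

Alternatively: H(P,Q) = H(P) + D_KL(P||Q)
H(P) = 0.5983 nats
D_KL(P||Q) = 0.0949 nats

H(P,Q) = 0.5983 + 0.0949 = 0.6931 nats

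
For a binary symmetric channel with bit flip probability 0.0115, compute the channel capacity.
0.9094 bits

For a binary symmetric channel (BSC) with error probability p:
Capacity C = 1 - H(p) bits per symbol

where H(p) = -p log₂(p) - (1-p) log₂(1-p) is the binary entropy function.

H(0.0115) = 0.0906 bits
C = 1 - 0.0906 = 0.9094 bits per symbol

This means we can reliably transmit up to 0.9094 bits of information per channel use.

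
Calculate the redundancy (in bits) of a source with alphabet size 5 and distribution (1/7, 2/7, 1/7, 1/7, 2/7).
0.0860 bits

Redundancy measures how far a source is from maximum entropy:
R = H_max - H(X)

Maximum entropy for 5 symbols: H_max = log_2(5) = 2.3219 bits
Actual entropy: H(X) = 2.2359 bits
Redundancy: R = 2.3219 - 2.2359 = 0.0860 bits

This redundancy represents potential for compression: the source could be compressed by 0.0860 bits per symbol.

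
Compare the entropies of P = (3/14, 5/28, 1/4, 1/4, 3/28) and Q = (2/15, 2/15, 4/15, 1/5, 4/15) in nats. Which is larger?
P

Computing entropies in nats:
H(P) = 1.5702
H(Q) = 1.5641

Distribution P has higher entropy.

Intuition: The distribution closer to uniform (more spread out) has higher entropy.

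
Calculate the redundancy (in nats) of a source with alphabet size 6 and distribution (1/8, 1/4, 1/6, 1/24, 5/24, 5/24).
0.1006 nats

Redundancy measures how far a source is from maximum entropy:
R = H_max - H(X)

Maximum entropy for 6 symbols: H_max = log_e(6) = 1.7918 nats
Actual entropy: H(X) = 1.6911 nats
Redundancy: R = 1.7918 - 1.6911 = 0.1006 nats

This redundancy represents potential for compression: the source could be compressed by 0.1006 nats per symbol.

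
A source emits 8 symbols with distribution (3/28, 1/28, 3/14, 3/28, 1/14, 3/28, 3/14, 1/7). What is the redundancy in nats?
0.1158 nats

Redundancy measures how far a source is from maximum entropy:
R = H_max - H(X)

Maximum entropy for 8 symbols: H_max = log_e(8) = 2.0794 nats
Actual entropy: H(X) = 1.9636 nats
Redundancy: R = 2.0794 - 1.9636 = 0.1158 nats

This redundancy represents potential for compression: the source could be compressed by 0.1158 nats per symbol.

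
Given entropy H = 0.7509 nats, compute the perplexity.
2.1189

Perplexity is e^H (or exp(H) for natural log).

H = 0.7509 nats
Perplexity = e^0.7509 = 2.1189

Interpretation: The model's uncertainty is equivalent to choosing uniformly among 2.1 options.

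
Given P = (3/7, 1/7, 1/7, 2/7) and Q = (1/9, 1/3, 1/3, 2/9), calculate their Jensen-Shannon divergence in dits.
0.0395 dits

Jensen-Shannon divergence is:
JSD(P||Q) = 0.5 × D_KL(P||M) + 0.5 × D_KL(Q||M)
where M = 0.5 × (P + Q) is the mixture distribution.

M = 0.5 × (3/7, 1/7, 1/7, 2/7) + 0.5 × (1/9, 1/3, 1/3, 2/9) = (0.269841, 5/21, 5/21, 0.253968)

D_KL(P||M) = 0.0373 dits
D_KL(Q||M) = 0.0417 dits

JSD(P||Q) = 0.5 × 0.0373 + 0.5 × 0.0417 = 0.0395 dits

Unlike KL divergence, JSD is symmetric and bounded: 0 ≤ JSD ≤ log(2).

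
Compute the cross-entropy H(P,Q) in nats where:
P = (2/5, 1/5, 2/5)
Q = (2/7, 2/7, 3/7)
1.0906 nats

Cross-entropy: H(P,Q) = -Σ p(x) log q(x)

Alternatively: H(P,Q) = H(P) + D_KL(P||Q)
H(P) = 1.0549 nats
D_KL(P||Q) = 0.0357 nats

H(P,Q) = 1.0549 + 0.0357 = 1.0906 nats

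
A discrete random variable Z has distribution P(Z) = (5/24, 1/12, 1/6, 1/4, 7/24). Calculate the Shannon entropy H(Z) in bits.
2.2195 bits

Shannon entropy is H(X) = -Σ p(x) log p(x).

For P = (5/24, 1/12, 1/6, 1/4, 7/24):
H = -5/24 × log_2(5/24) -1/12 × log_2(1/12) -1/6 × log_2(1/6) -1/4 × log_2(1/4) -7/24 × log_2(7/24)
H = 2.2195 bits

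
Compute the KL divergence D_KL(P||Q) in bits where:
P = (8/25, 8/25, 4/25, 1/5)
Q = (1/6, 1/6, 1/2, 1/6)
0.3919 bits

KL divergence: D_KL(P||Q) = Σ p(x) log(p(x)/q(x))

Computing term by term:
  x=0: 8/25 × log_2[(8/25)/(1/6)] = 8/25 × 0.9411 = 0.3012
  x=1: 8/25 × log_2[(8/25)/(1/6)] = 8/25 × 0.9411 = 0.3012
  x=2: 4/25 × log_2[(4/25)/(1/2)] = 4/25 × -1.6439 = -0.2630
  x=3: 1/5 × log_2[(1/5)/(1/6)] = 1/5 × 0.2630 = 0.0526

D_KL(P||Q) = 0.3919 bits

Note: KL divergence is always non-negative and equals 0 iff P = Q.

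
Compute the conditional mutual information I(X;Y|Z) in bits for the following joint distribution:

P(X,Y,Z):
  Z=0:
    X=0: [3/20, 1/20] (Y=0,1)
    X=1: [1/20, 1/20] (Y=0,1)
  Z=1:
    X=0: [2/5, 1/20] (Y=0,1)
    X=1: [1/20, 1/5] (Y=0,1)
0.2645 bits

Conditional mutual information: I(X;Y|Z) = H(X|Z) + H(Y|Z) - H(X,Y|Z)

H(Z) = 0.8813
H(X,Z) = 1.8150 → H(X|Z) = 0.9337
H(Y,Z) = 1.8150 → H(Y|Z) = 0.9337
H(X,Y,Z) = 2.4842 → H(X,Y|Z) = 1.6029

I(X;Y|Z) = 0.9337 + 0.9337 - 1.6029 = 0.2645 bits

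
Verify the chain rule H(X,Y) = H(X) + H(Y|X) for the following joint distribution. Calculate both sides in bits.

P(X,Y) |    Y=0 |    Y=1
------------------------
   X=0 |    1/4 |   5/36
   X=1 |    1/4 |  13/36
H(X,Y) = 1.9262, H(X) = 0.9641, H(Y|X) = 0.9621 (all in bits)

Chain rule: H(X,Y) = H(X) + H(Y|X)

Left side — joint entropy directly:
H(X,Y) = -Σ p(x,y) log p(x,y) = 1.9262 bits

Right side — compute H(Y|X) from the conditional distributions:
P(X) = (7/18, 11/18), so H(X) = 0.9641 bits
H(Y|X) = Σ_x P(X=x) · H(Y|X=x):
  P(Y|X=0) = (9/14, 5/14), H(Y|X=0) = 0.9403, weight P(X=0) = 7/18
  P(Y|X=1) = (9/22, 13/22), H(Y|X=1) = 0.9760, weight P(X=1) = 11/18
H(Y|X) = 0.9621 bits

H(X) + H(Y|X) = 0.9641 + 0.9621 = 1.9262 bits

Both sides equal 1.9262 bits. ✓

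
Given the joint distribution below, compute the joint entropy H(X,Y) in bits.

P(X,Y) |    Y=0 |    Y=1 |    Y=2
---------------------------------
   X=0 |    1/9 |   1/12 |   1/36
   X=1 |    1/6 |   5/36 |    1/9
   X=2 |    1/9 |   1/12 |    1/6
3.0550 bits

Joint entropy is H(X,Y) = -Σ_{x,y} p(x,y) log p(x,y).

Summing over all non-zero entries:
H(X,Y) = -[1/9·log_2(1/9) + 1/12·log_2(1/12) + 1/36·log_2(1/36) + 1/6·log_2(1/6) + 5/36·log_2(5/36) + 1/9·log_2(1/9) + 1/9·log_2(1/9) + 1/12·log_2(1/12) + 1/6·log_2(1/6)]
H(X,Y) = 3.0550 bits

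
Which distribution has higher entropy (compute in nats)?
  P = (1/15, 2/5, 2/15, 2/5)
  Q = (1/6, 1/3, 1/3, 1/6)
Q

Computing entropies in nats:
H(P) = 1.1822
H(Q) = 1.3297

Distribution Q has higher entropy.

Intuition: The distribution closer to uniform (more spread out) has higher entropy.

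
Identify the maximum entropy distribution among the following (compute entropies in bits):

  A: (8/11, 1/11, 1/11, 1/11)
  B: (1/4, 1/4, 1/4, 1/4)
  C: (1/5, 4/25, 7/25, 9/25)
B

For a discrete distribution over n outcomes, entropy is maximized by the uniform distribution.

Computing entropies:
H(A) = 1.2776 bits
H(B) = 2.0000 bits
H(C) = 1.9322 bits

The uniform distribution (where all probabilities equal 1/4) achieves the maximum entropy of log_2(4) = 2.0000 bits.

Distribution B has the highest entropy.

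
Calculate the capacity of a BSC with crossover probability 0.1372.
0.4231 bits

For a binary symmetric channel (BSC) with error probability p:
Capacity C = 1 - H(p) bits per symbol

where H(p) = -p log₂(p) - (1-p) log₂(1-p) is the binary entropy function.

H(0.1372) = 0.5769 bits
C = 1 - 0.5769 = 0.4231 bits per symbol

This means we can reliably transmit up to 0.4231 bits of information per channel use.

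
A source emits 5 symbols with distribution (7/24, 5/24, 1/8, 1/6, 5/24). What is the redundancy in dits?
0.0165 dits

Redundancy measures how far a source is from maximum entropy:
R = H_max - H(X)

Maximum entropy for 5 symbols: H_max = log_10(5) = 0.6990 dits
Actual entropy: H(X) = 0.6825 dits
Redundancy: R = 0.6990 - 0.6825 = 0.0165 dits

This redundancy represents potential for compression: the source could be compressed by 0.0165 dits per symbol.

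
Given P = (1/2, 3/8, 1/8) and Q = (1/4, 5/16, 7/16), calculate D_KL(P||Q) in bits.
0.3727 bits

KL divergence: D_KL(P||Q) = Σ p(x) log(p(x)/q(x))

Computing term by term:
  x=0: 1/2 × log_2[(1/2)/(1/4)] = 1/2 × 1.0000 = 0.5000
  x=1: 3/8 × log_2[(3/8)/(5/16)] = 3/8 × 0.2630 = 0.0986
  x=2: 1/8 × log_2[(1/8)/(7/16)] = 1/8 × -1.8074 = -0.2259

D_KL(P||Q) = 0.3727 bits

Note: KL divergence is always non-negative and equals 0 iff P = Q.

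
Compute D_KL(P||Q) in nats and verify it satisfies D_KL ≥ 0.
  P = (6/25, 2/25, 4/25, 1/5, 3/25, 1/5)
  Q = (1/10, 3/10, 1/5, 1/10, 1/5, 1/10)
0.2846 nats

KL divergence satisfies the Gibbs inequality: D_KL(P||Q) ≥ 0 for all distributions P, Q.

D_KL(P||Q) = Σ p(x) log(p(x)/q(x))
Term by term:
  x=0: 6/25 × log_e[(6/25)/(1/10)] = 0.2101
  x=1: 2/25 × log_e[(2/25)/(3/10)] = -0.1057
  x=2: 4/25 × log_e[(4/25)/(1/5)] = -0.0357
  x=3: 1/5 × log_e[(1/5)/(1/10)] = 0.1386
  x=4: 3/25 × log_e[(3/25)/(1/5)] = -0.0613
  x=5: 1/5 × log_e[(1/5)/(1/10)] = 0.1386
D_KL(P||Q) = 0.2846 nats

D_KL(P||Q) = 0.2846 ≥ 0 ✓

This non-negativity is a fundamental property: relative entropy cannot be negative because it measures how different Q is from P.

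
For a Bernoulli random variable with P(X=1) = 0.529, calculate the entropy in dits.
0.3003 dits

The binary entropy function is:
H(p) = -p log(p) - (1-p) log(1-p)

H(0.529) = -0.529 × log_10(0.529) - 0.471 × log_10(0.471)
H(0.529) = 0.3003 dits

Note: Binary entropy is maximized at p=0.5 (H=1 bit) and minimized at p=0 or p=1 (H=0).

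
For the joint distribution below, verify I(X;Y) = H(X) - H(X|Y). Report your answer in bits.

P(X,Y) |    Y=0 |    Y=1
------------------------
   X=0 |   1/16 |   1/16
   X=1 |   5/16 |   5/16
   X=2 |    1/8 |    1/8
I(X;Y) = 0.0000 bits

Mutual information has multiple equivalent forms:
- I(X;Y) = H(X) - H(X|Y)
- I(X;Y) = H(Y) - H(Y|X)
- I(X;Y) = H(X) + H(Y) - H(X,Y)

Computing all quantities:
H(X) = 1.2988, H(Y) = 1.0000, H(X,Y) = 2.2988
H(X|Y) = 1.2988, H(Y|X) = 1.0000

Verification:
H(X) - H(X|Y) = 1.2988 - 1.2988 = 0.0000
H(Y) - H(Y|X) = 1.0000 - 1.0000 = 0.0000
H(X) + H(Y) - H(X,Y) = 1.2988 + 1.0000 - 2.2988 = 0.0000

All forms give I(X;Y) = 0.0000 bits. ✓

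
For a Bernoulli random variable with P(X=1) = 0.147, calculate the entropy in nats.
0.4175 nats

The binary entropy function is:
H(p) = -p log(p) - (1-p) log(1-p)

H(0.147) = -0.147 × log_e(0.147) - 0.853 × log_e(0.853)
H(0.147) = 0.4175 nats

Note: Binary entropy is maximized at p=0.5 (H=1 bit) and minimized at p=0 or p=1 (H=0).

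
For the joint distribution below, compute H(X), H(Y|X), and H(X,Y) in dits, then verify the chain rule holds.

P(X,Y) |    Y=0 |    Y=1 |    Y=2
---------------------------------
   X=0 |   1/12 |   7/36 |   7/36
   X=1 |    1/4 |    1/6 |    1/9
H(X,Y) = 0.7527, H(X) = 0.3004, H(Y|X) = 0.4524 (all in dits)

Chain rule: H(X,Y) = H(X) + H(Y|X)

Left side — joint entropy directly:
H(X,Y) = -Σ p(x,y) log p(x,y) = 0.7527 dits

Right side — compute H(Y|X) from the conditional distributions:
P(X) = (17/36, 19/36), so H(X) = 0.3004 dits
H(Y|X) = Σ_x P(X=x) · H(Y|X=x):
  P(Y|X=0) = (3/17, 7/17, 7/17), H(Y|X=0) = 0.4503, weight P(X=0) = 17/36
  P(Y|X=1) = (9/19, 6/19, 4/19), H(Y|X=1) = 0.4543, weight P(X=1) = 19/36
H(Y|X) = 0.4524 dits

H(X) + H(Y|X) = 0.3004 + 0.4524 = 0.7527 dits

Both sides equal 0.7527 dits. ✓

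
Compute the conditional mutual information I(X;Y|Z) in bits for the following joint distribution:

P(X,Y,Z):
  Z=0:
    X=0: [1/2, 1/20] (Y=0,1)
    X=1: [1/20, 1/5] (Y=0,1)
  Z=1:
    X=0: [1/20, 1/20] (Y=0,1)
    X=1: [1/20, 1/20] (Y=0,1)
0.2946 bits

Conditional mutual information: I(X;Y|Z) = H(X|Z) + H(Y|Z) - H(X,Y|Z)

H(Z) = 0.7219
H(X,Z) = 1.6388 → H(X|Z) = 0.9168
H(Y,Z) = 1.6388 → H(Y|Z) = 0.9168
H(X,Y,Z) = 2.2610 → H(X,Y|Z) = 1.5390

I(X;Y|Z) = 0.9168 + 0.9168 - 1.5390 = 0.2946 bits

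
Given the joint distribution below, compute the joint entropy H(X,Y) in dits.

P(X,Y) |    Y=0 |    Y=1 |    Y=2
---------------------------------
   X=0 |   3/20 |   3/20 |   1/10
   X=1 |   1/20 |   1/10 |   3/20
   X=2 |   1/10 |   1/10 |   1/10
0.9358 dits

Joint entropy is H(X,Y) = -Σ_{x,y} p(x,y) log p(x,y).

Summing over all non-zero entries:
H(X,Y) = -[3/20·log_10(3/20) + 3/20·log_10(3/20) + 1/10·log_10(1/10) + 1/20·log_10(1/20) + 1/10·log_10(1/10) + 3/20·log_10(3/20) + 1/10·log_10(1/10) + 1/10·log_10(1/10) + 1/10·log_10(1/10)]
H(X,Y) = 0.9358 dits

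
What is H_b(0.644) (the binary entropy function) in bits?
0.9393 bits

The binary entropy function is:
H(p) = -p log(p) - (1-p) log(1-p)

H(0.644) = -0.644 × log_2(0.644) - 0.356 × log_2(0.356)
H(0.644) = 0.9393 bits

Note: Binary entropy is maximized at p=0.5 (H=1 bit) and minimized at p=0 or p=1 (H=0).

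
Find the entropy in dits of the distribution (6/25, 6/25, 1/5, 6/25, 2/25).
0.6738 dits

Shannon entropy is H(X) = -Σ p(x) log p(x).

For P = (6/25, 6/25, 1/5, 6/25, 2/25):
H = -6/25 × log_10(6/25) -6/25 × log_10(6/25) -1/5 × log_10(1/5) -6/25 × log_10(6/25) -2/25 × log_10(2/25)
H = 0.6738 dits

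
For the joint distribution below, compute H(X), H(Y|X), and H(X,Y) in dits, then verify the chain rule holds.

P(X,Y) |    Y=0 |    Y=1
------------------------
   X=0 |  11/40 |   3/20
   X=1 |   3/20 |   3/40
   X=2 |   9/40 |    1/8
H(X,Y) = 0.7444, H(X) = 0.4633, H(Y|X) = 0.2811 (all in dits)

Chain rule: H(X,Y) = H(X) + H(Y|X)

Left side — joint entropy directly:
H(X,Y) = -Σ p(x,y) log p(x,y) = 0.7444 dits

Right side — compute H(Y|X) from the conditional distributions:
P(X) = (17/40, 9/40, 7/20), so H(X) = 0.4633 dits
H(Y|X) = Σ_x P(X=x) · H(Y|X=x):
  P(Y|X=0) = (11/17, 6/17), H(Y|X=0) = 0.2820, weight P(X=0) = 17/40
  P(Y|X=1) = (2/3, 1/3), H(Y|X=1) = 0.2764, weight P(X=1) = 9/40
  P(Y|X=2) = (9/14, 5/14), H(Y|X=2) = 0.2831, weight P(X=2) = 7/20
H(Y|X) = 0.2811 dits

H(X) + H(Y|X) = 0.4633 + 0.2811 = 0.7444 dits

Both sides equal 0.7444 dits. ✓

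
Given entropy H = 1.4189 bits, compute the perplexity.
2.6738

Perplexity is 2^H (or exp(H) for natural log).

H = 1.4189 bits
Perplexity = 2^1.4189 = 2.6738

Interpretation: The model's uncertainty is equivalent to choosing uniformly among 2.7 options.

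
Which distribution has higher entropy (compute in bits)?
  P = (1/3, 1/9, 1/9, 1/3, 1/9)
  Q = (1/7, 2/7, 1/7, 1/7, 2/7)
Q

Computing entropies in bits:
H(P) = 2.1133
H(Q) = 2.2359

Distribution Q has higher entropy.

Intuition: The distribution closer to uniform (more spread out) has higher entropy.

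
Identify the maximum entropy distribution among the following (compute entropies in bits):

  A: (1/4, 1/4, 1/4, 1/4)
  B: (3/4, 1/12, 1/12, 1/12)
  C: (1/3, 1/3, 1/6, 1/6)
A

For a discrete distribution over n outcomes, entropy is maximized by the uniform distribution.

Computing entropies:
H(A) = 2.0000 bits
H(B) = 1.2075 bits
H(C) = 1.9183 bits

The uniform distribution (where all probabilities equal 1/4) achieves the maximum entropy of log_2(4) = 2.0000 bits.

Distribution A has the highest entropy.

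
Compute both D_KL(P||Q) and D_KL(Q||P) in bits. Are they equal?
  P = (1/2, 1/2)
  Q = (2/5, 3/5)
D_KL(P||Q) = 0.0294, D_KL(Q||P) = 0.0290

KL divergence is not symmetric: D_KL(P||Q) ≠ D_KL(Q||P) in general.

D_KL(P||Q) = 0.0294 bits
D_KL(Q||P) = 0.0290 bits

No, they are not equal!

This asymmetry is why KL divergence is not a true distance metric.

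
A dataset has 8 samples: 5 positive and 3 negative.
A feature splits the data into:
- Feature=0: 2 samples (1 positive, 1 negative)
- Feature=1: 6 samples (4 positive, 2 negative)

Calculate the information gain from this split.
0.0157 bits

Information Gain = H(Y) - H(Y|Feature)

Before split:
P(positive) = 5/8 = 0.6250
H(Y) = 0.9544 bits

After split:
Feature=0: H = 1.0000 bits (weight = 2/8)
Feature=1: H = 0.9183 bits (weight = 6/8)
H(Y|Feature) = (2/8)×1.0000 + (6/8)×0.9183 = 0.9387 bits

Information Gain = 0.9544 - 0.9387 = 0.0157 bits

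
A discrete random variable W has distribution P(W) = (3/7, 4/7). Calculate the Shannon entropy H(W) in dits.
0.2966 dits

Shannon entropy is H(X) = -Σ p(x) log p(x).

For P = (3/7, 4/7):
H = -3/7 × log_10(3/7) -4/7 × log_10(4/7)
H = 0.2966 dits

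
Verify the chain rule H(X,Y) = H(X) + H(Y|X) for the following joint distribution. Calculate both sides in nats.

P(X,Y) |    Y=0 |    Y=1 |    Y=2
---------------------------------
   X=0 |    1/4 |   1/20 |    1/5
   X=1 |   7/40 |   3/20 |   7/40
H(X,Y) = 1.7129, H(X) = 0.6931, H(Y|X) = 1.0197 (all in nats)

Chain rule: H(X,Y) = H(X) + H(Y|X)

Left side — joint entropy directly:
H(X,Y) = -Σ p(x,y) log p(x,y) = 1.7129 nats

Right side — compute H(Y|X) from the conditional distributions:
P(X) = (1/2, 1/2), so H(X) = 0.6931 nats
H(Y|X) = Σ_x P(X=x) · H(Y|X=x):
  P(Y|X=0) = (1/2, 1/10, 2/5), H(Y|X=0) = 0.9433, weight P(X=0) = 1/2
  P(Y|X=1) = (7/20, 3/10, 7/20), H(Y|X=1) = 1.0961, weight P(X=1) = 1/2
H(Y|X) = 1.0197 nats

H(X) + H(Y|X) = 0.6931 + 1.0197 = 1.7129 nats

Both sides equal 1.7129 nats. ✓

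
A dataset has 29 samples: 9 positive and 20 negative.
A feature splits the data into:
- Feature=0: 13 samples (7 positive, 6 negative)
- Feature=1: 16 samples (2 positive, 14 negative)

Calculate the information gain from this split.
0.1473 bits

Information Gain = H(Y) - H(Y|Feature)

Before split:
P(positive) = 9/29 = 0.3103
H(Y) = 0.8936 bits

After split:
Feature=0: H = 0.9957 bits (weight = 13/29)
Feature=1: H = 0.5436 bits (weight = 16/29)
H(Y|Feature) = (13/29)×0.9957 + (16/29)×0.5436 = 0.7463 bits

Information Gain = 0.8936 - 0.7463 = 0.1473 bits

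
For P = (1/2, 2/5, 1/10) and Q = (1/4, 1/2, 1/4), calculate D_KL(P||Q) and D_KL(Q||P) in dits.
D_KL(P||Q) = 0.0720, D_KL(Q||P) = 0.0727

KL divergence is not symmetric: D_KL(P||Q) ≠ D_KL(Q||P) in general.

D_KL(P||Q) = 0.0720 dits
D_KL(Q||P) = 0.0727 dits

No, they are not equal!

This asymmetry is why KL divergence is not a true distance metric.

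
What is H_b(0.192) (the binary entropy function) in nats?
0.4891 nats

The binary entropy function is:
H(p) = -p log(p) - (1-p) log(1-p)

H(0.192) = -0.192 × log_e(0.192) - 0.808 × log_e(0.808)
H(0.192) = 0.4891 nats

Note: Binary entropy is maximized at p=0.5 (H=1 bit) and minimized at p=0 or p=1 (H=0).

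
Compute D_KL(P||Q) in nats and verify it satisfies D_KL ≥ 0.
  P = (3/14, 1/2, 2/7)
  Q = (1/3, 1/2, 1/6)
0.0593 nats

KL divergence satisfies the Gibbs inequality: D_KL(P||Q) ≥ 0 for all distributions P, Q.

D_KL(P||Q) = Σ p(x) log(p(x)/q(x))
Term by term:
  x=0: 3/14 × log_e[(3/14)/(1/3)] = -0.0947
  x=1: 1/2 × log_e[(1/2)/(1/2)] = 0.0000
  x=2: 2/7 × log_e[(2/7)/(1/6)] = 0.1540
D_KL(P||Q) = 0.0593 nats

D_KL(P||Q) = 0.0593 ≥ 0 ✓

This non-negativity is a fundamental property: relative entropy cannot be negative because it measures how different Q is from P.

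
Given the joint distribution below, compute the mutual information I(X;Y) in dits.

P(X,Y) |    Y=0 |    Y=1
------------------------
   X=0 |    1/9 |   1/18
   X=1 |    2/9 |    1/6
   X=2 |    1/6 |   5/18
0.0119 dits

Mutual information: I(X;Y) = H(X) + H(Y) - H(X,Y)

Marginals:
P(X) = (1/6, 7/18, 4/9), H(X) = 0.4457 dits
P(Y) = (1/2, 1/2), H(Y) = 0.3010 dits

Joint entropy: H(X,Y) = 0.7348 dits

I(X;Y) = 0.4457 + 0.3010 - 0.7348 = 0.0119 dits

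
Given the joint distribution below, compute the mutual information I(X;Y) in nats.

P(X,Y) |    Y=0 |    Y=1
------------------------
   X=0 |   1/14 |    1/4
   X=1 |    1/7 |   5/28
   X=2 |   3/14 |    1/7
0.0515 nats

Mutual information: I(X;Y) = H(X) + H(Y) - H(X,Y)

Marginals:
P(X) = (9/28, 9/28, 5/14), H(X) = 1.0974 nats
P(Y) = (3/7, 4/7), H(Y) = 0.6829 nats

Joint entropy: H(X,Y) = 1.7288 nats

I(X;Y) = 1.0974 + 0.6829 - 1.7288 = 0.0515 nats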